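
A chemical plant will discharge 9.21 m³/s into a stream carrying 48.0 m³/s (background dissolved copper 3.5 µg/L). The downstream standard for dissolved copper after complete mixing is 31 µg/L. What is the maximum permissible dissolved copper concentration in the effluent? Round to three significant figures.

At the limit, (Qr·Cr + Qe·Cₑ)/(Qr + Qe) = 31:
Cₑ = (57.21·31 − 48.00·3.500) / 9.210 = 174.3 µg/L.

174 µg/L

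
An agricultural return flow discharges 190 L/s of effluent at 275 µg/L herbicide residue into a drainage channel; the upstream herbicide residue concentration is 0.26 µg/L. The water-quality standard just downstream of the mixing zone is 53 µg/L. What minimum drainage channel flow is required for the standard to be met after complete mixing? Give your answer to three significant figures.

800 L/s

Set C_mix = 53: (Q·0.2600 + 190.0·275.0) / (Q + 190.0) = 53
→ Q = 190.0·(275.0 − 53)/(53 − 0.2600) = 799.8 L/s.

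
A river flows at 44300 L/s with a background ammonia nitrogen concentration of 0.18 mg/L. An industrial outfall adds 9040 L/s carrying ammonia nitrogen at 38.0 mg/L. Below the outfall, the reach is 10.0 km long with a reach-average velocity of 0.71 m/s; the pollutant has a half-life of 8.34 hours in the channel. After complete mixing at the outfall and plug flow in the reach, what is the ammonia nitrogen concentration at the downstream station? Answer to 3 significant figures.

4.76 mg/L

Flow-weighted average: C = (44300·0.1800 + 9040·38.00) / 53340 = 351500/53340 = 6.590 mg/L.
Travel time t = 10.0·1000 / 0.71 = 14080 s = 3.912 h.
Half-life 8.34 h → k = ln 2 / 8.34 = 0.08311 h⁻¹ = 1.995 d⁻¹.
Applying C = C₀e^(−kt): 6.590 × 0.7224 = 4.760 mg/L.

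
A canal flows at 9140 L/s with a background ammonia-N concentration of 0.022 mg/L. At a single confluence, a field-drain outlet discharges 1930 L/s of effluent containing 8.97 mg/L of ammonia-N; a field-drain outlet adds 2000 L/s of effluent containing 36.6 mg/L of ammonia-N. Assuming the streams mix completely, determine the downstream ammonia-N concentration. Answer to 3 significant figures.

6.94 mg/L

After mixing, C = (9140·0.02200 + 1930·8.970 + 2000·36.60) / 13070 = 90710/13070 = 6.941 mg/L.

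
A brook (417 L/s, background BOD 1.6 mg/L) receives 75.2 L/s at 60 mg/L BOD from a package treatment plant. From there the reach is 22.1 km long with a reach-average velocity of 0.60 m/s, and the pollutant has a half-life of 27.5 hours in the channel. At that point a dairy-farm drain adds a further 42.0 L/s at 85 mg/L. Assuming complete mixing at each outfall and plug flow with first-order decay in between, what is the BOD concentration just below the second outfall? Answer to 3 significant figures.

14.2 mg/L

After mixing, C = (417.0·1.600 + 75.20·60.00) / 492.2 = 5179/492.2 = 10.52 mg/L; combined flow 492.2 L/s.
Travel time t = 22.1·1000 / 0.60 = 36830 s = 10.23 h.
Half-life 27.5 h → k = ln 2 / 27.5 = 0.02521 h⁻¹ = 0.6049 d⁻¹.
Applying C = C₀e^(−kt): 10.52 × 0.7727 = 8.131 mg/L.
At the second outfall, C = (492.2·8.131 + 42.00·85.00) / (492.2 + 42.00) = 14.17 mg/L.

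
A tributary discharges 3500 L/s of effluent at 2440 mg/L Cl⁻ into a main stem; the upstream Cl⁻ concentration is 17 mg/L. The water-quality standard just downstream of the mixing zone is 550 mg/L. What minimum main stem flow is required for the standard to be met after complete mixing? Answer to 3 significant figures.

Set C_mix = 550: (Q·17.00 + 3500·2440) / (Q + 3500) = 550
→ Q = 3500·(2440 − 550)/(550 − 17.00) = 12410 L/s.

12400 L/s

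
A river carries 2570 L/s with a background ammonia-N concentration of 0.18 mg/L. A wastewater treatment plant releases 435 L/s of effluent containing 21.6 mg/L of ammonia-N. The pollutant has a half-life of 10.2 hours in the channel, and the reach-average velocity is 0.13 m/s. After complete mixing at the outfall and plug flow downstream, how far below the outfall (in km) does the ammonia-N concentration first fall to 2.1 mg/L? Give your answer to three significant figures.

3.07 km

Flow-weighted average: C = (2570·0.1800 + 435.0·21.60) / 3005 = 9859/3005 = 3.281 mg/L.
Half-life 10.2 h → k = ln 2 / 10.2 = 0.06796 h⁻¹ = 1.631 d⁻¹.
Set 3.281·exp(−k·t) = 2.1 → t = ln(3.281/2.1)/k = 23630 s = 6.565 h.
Distance = v·t = 0.13·23630 = 3072 m = 3.072 km.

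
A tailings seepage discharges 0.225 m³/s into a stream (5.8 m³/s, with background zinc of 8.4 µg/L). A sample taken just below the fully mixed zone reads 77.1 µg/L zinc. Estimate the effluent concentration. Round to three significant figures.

Mass balance: 5.800·8.400 + 0.2250·Cₑ = 6.025·77.10
→ Cₑ = (6.025·77.10 − 5.800·8.400) / 0.2250 = 1848 µg/L.

1850 µg/L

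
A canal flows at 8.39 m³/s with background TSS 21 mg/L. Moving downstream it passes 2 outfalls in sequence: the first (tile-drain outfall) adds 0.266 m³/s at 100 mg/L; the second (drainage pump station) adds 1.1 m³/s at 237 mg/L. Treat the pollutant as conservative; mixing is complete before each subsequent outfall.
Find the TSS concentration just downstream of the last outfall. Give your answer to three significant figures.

47.5 mg/L

Below outfall 1: Q → 8.656 m³/s, C = (8.390·21.00 + 0.2660·100.0)/8.656 = 23.43 mg/L.
Below outfall 2: Q → 9.756 m³/s, C = (8.656·23.43 + 1.100·237.0)/9.756 = 47.51 mg/L.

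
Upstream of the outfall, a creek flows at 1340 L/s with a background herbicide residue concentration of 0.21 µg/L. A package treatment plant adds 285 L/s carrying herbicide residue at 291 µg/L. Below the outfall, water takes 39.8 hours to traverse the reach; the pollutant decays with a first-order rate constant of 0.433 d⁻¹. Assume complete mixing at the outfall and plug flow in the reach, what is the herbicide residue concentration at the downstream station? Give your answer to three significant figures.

Mixed concentration C = ΣQC/ΣQ = (1340·0.2100 + 285.0·291.0) / 1625 = 83220/1625 = 51.21 µg/L.
Applying C = C₀e^(−kt): 51.21 × 0.4877 = 24.98 µg/L.

25.0 µg/L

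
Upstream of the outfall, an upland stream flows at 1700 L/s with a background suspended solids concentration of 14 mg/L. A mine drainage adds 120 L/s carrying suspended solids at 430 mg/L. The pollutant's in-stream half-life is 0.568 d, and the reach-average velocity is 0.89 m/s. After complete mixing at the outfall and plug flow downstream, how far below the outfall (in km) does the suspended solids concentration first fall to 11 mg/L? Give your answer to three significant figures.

83.6 km

Flow-weighted average: C = (1700·14.00 + 120.0·430.0) / 1820 = 75400/1820 = 41.43 mg/L.
Half-life 0.568 d → k = ln 2 / 0.568 = 1.220 d⁻¹.
Set 41.43·exp(−k·t) = 11 → t = ln(41.43/11)/k = 93890 s = 26.08 h.
Distance = v·t = 0.89·93890 = 83560 m = 83.56 km.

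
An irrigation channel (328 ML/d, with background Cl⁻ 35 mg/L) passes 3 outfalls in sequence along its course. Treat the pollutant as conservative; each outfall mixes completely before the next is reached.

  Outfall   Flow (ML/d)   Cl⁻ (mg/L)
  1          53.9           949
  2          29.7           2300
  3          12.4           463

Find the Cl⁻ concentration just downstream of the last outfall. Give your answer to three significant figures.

After outfall 1: Q = 328.0 + 53.90 = 381.9 ML/d; C = (328.0·35.00 + 53.90·949.0)/381.9 = 164.0 mg/L.
After outfall 2: Q = 381.9 + 29.70 = 411.6 ML/d; C = (381.9·164.0 + 29.70·2300)/411.6 = 318.1 mg/L.
After outfall 3: Q = 411.6 + 12.40 = 424.0 ML/d; C = (411.6·318.1 + 12.40·463.0)/424.0 = 322.4 mg/L.

322 mg/L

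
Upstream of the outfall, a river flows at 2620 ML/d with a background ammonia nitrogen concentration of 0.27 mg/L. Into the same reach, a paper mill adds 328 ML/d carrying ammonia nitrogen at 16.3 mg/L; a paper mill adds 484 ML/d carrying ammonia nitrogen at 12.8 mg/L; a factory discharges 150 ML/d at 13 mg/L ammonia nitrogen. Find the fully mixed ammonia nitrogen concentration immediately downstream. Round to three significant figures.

3.96 mg/L

Conservation of mass: C = (2620·0.2700 + 328.0·16.30 + 484.0·12.80 + 150.0·13.00) / 3582 = 14200/3582 = 3.964 mg/L.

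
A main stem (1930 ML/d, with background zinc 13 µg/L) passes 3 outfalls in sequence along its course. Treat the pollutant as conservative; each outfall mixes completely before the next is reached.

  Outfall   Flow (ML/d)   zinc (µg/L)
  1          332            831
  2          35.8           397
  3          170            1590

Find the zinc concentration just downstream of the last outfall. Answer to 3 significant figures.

Below outfall 1: Q → 2262 ML/d, C = (1930·13.00 + 332.0·831.0)/2262 = 133.1 µg/L.
Below outfall 2: Q → 2298 ML/d, C = (2262·133.1 + 35.80·397.0)/2298 = 137.2 µg/L.
Below outfall 3: Q → 2468 ML/d, C = (2298·137.2 + 170.0·1590)/2468 = 237.3 µg/L.

237 µg/L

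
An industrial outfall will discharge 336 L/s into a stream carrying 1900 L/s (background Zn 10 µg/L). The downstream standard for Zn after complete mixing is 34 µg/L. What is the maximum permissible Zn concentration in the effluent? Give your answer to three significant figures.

170 µg/L

At the limit, (Qr·Cr + Qe·Cₑ)/(Qr + Qe) = 34:
Cₑ = (2236·34 − 1900·10.00) / 336.0 = 169.7 µg/L.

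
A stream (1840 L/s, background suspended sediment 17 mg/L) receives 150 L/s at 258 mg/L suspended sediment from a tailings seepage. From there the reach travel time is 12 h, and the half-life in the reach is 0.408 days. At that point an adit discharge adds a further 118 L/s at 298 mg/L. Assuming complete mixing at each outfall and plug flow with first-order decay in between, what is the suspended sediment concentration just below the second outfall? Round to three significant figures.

30.9 mg/L

Flow-weighted average: C = (1840·17.00 + 150.0·258.0) / 1990 = 69980/1990 = 35.17 mg/L; combined flow 1990 L/s.
Half-life 0.408 d → k = ln 2 / 0.408 = 1.699 d⁻¹.
Applying C = C₀e^(−kt): 35.17 × 0.4277 = 15.04 mg/L.
Second outfall: C = (1990·15.04 + 118.0·298.0)/2108 = 30.88 mg/L.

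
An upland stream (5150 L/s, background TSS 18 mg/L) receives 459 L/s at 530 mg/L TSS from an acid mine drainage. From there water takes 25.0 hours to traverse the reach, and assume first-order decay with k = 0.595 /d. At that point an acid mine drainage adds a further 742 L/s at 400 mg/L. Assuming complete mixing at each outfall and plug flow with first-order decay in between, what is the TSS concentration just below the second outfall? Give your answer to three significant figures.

75.2 mg/L

Conservation of mass: C = (5150·18.00 + 459.0·530.0) / 5609 = 336000/5609 = 59.90 mg/L; combined flow 5609 L/s.
First-order decay: C = 59.90·exp(−k·t) = 59.90·0.5381 = 32.23 mg/L.
Second outfall: C = (5609·32.23 + 742.0·400.0)/6351 = 75.20 mg/L.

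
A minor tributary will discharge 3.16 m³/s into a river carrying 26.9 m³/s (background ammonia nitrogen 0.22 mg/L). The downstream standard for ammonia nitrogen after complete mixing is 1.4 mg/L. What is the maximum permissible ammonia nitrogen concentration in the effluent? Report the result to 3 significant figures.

11.4 mg/L

At the limit, (Qr·Cr + Qe·Cₑ)/(Qr + Qe) = 1.4:
Cₑ = (30.06·1.4 − 26.90·0.2200) / 3.160 = 11.44 mg/L.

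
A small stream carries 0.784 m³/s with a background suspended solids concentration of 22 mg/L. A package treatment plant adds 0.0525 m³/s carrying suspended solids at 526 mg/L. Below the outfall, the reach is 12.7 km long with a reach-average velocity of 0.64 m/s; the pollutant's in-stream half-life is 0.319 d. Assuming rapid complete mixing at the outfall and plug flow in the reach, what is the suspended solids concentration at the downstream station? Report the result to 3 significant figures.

32.6 mg/L

Flow-weighted average: C = (0.7840·22.00 + 0.05250·526.0) / 0.8365 = 44.86/0.8365 = 53.63 mg/L.
Travel time t = 12.7·1000 / 0.64 = 19840 s = 5.512 h.
Half-life 0.319 d → k = ln 2 / 0.319 = 2.173 d⁻¹.
First-order decay: C = 53.63·exp(−k·t) = 53.63·0.6071 = 32.56 mg/L.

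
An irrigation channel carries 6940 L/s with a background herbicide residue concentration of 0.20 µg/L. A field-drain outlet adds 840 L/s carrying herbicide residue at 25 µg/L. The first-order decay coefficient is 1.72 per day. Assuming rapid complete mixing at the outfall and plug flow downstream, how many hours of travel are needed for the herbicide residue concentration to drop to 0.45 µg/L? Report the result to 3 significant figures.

After mixing, C = (6940·0.2000 + 840.0·25.00) / 7780 = 22390/7780 = 2.878 µg/L.
2.878·exp(−k·t) = 0.45 → t = ln(2.878/0.45)/k = 93210 s = 25.89 h.

25.9 h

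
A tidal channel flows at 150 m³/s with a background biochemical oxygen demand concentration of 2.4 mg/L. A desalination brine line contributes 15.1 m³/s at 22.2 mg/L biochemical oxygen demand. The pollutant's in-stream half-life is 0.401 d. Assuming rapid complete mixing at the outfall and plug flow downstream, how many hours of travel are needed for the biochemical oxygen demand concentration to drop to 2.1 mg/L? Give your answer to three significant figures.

Conservation of mass: C = (150.0·2.400 + 15.10·22.20) / 165.1 = 695.2/165.1 = 4.211 mg/L.
Half-life 0.401 d → k = ln 2 / 0.401 = 1.729 d⁻¹.
4.211·exp(−k·t) = 2.1 → t = ln(4.211/2.1)/k = 34780 s = 9.660 h.

9.66 h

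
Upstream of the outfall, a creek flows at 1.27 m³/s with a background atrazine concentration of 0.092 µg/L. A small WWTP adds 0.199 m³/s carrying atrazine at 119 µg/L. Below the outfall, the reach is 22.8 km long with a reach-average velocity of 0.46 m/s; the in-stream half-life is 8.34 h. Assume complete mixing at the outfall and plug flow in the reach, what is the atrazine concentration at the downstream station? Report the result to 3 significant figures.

Mixed concentration C = ΣQC/ΣQ = (1.270·0.09200 + 0.1990·119.0) / 1.469 = 23.80/1.469 = 16.20 µg/L.
Travel time t = 22.8·1000 / 0.46 = 49570 s = 13.77 h.
Half-life 8.34 h → k = ln 2 / 8.34 = 0.08311 h⁻¹ = 1.995 d⁻¹.
Decay over the reach: 16.20·exp(−kt) = 16.20·0.3185 = 5.159 µg/L.

5.16 µg/L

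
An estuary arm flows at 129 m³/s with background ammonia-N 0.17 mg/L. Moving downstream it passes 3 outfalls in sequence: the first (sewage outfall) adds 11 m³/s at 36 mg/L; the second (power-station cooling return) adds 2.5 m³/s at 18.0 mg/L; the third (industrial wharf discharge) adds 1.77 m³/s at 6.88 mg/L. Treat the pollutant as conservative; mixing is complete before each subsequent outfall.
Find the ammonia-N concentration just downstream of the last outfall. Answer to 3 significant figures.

Outfall 1: combined Q = 140.0 m³/s; C = (129.0·0.1700 + 11.00·36.00)/140.0 = 2.985 mg/L.
Outfall 2: combined Q = 142.5 m³/s; C = (140.0·2.985 + 2.500·18.00)/142.5 = 3.249 mg/L.
Outfall 3: combined Q = 144.3 m³/s; C = (142.5·3.249 + 1.770·6.880)/144.3 = 3.293 mg/L.

3.29 mg/L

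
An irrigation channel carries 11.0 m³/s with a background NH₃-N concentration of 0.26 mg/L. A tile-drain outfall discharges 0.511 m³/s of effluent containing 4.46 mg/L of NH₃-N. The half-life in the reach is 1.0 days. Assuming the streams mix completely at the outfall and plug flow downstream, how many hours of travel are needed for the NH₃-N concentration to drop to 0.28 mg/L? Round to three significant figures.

16.2 h

Mass balance: C = (11.00·0.2600 + 0.5110·4.460) / 11.51 = 5.139/11.51 = 0.4464 mg/L.
Half-life 1.0 d → k = ln 2 / 1.0 = 0.6931 d⁻¹.
0.4464·exp(−k·t) = 0.28 → t = ln(0.4464/0.28)/k = 58150 s = 16.15 h.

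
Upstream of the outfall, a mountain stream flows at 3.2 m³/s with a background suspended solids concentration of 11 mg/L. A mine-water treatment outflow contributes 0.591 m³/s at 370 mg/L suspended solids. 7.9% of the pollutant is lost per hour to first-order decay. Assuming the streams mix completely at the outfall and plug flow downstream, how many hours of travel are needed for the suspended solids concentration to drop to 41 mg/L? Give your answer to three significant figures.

Conservation of mass: C = (3.200·11.00 + 0.5910·370.0) / 3.791 = 253.9/3.791 = 66.97 mg/L.
7.9%/h lost → k = −ln(1 − 0.079) = 0.08230 h⁻¹.
66.97·exp(−k·t) = 41 → t = ln(66.97/41)/k = 21460 s = 5.962 h.

5.96 h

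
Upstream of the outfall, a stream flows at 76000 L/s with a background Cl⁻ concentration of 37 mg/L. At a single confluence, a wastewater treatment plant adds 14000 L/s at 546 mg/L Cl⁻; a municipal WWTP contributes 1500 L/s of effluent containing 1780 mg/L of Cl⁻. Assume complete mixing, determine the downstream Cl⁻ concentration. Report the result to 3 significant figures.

143 mg/L

Mass balance: C = (76000·37.00 + 14000·546.0 + 1500·1780) / 91500 = 13130000/91500 = 143.5 mg/L.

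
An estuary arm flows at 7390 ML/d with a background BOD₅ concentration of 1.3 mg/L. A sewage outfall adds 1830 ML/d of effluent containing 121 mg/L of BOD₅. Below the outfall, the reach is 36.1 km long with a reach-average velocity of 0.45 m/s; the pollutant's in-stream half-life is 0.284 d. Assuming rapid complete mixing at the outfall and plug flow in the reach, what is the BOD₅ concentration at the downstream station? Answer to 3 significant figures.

Mass balance: C = (7390·1.300 + 1830·121.0) / 9220 = 231000/9220 = 25.06 mg/L.
Travel time t = 36.1·1000 / 0.45 = 80220 s = 22.28 h.
Half-life 0.284 d → k = ln 2 / 0.284 = 2.441 d⁻¹.
Applying C = C₀e^(−kt): 25.06 × 0.1037 = 2.599 mg/L.

2.60 mg/L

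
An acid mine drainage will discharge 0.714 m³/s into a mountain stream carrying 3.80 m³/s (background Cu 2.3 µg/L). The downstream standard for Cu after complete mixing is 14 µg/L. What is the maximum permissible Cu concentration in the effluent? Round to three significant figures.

At the limit, (Qr·Cr + Qe·Cₑ)/(Qr + Qe) = 14:
Cₑ = (4.514·14 − 3.800·2.300) / 0.7140 = 76.27 µg/L.

76.3 µg/L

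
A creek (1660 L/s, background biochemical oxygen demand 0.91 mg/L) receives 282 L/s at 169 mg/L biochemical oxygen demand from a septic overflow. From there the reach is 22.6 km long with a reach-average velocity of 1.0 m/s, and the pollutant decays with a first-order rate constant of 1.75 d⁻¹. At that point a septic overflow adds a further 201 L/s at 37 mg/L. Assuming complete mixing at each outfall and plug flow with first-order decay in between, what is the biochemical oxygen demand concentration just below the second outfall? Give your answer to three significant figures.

18.0 mg/L

Flow-weighted average: C = (1660·0.9100 + 282.0·169.0) / 1942 = 49170/1942 = 25.32 mg/L; combined flow 1942 L/s.
Travel time t = 22.6·1000 / 1.0 = 22600 s = 6.278 h.
After decay, C = 25.32 × e^(−kt) = 25.32 × 0.6327 = 16.02 mg/L.
At the second outfall, C = (1942·16.02 + 201.0·37.00) / (1942 + 201.0) = 17.99 mg/L.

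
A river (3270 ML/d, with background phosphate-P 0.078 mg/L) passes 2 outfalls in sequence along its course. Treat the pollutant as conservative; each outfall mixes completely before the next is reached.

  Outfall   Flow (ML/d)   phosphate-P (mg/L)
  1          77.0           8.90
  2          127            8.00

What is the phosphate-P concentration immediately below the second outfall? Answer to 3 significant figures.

Below outfall 1: Q → 3347 ML/d, C = (3270·0.07800 + 77.00·8.900)/3347 = 0.2810 mg/L.
Below outfall 2: Q → 3474 ML/d, C = (3347·0.2810 + 127.0·8.000)/3474 = 0.5631 mg/L.

0.563 mg/L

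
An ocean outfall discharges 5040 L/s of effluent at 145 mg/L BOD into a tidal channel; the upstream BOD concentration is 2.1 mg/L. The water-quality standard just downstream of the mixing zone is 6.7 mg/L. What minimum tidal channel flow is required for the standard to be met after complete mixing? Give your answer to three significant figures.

Set C_mix = 6.7: (Q·2.100 + 5040·145.0) / (Q + 5040) = 6.7
→ Q = 5040·(145.0 − 6.7)/(6.7 − 2.100) = 151500 L/s.

152000 L/s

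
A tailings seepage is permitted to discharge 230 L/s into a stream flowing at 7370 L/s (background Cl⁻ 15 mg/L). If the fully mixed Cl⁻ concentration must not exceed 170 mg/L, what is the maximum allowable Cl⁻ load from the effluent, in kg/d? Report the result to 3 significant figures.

Mass balance at the limit: 7370·15.00 + 230.0·Cₑ = 7600·170 → Cₑ = 5137 mg/L.
230.0 L/s = 0.2300 m³/s. Load = 0.2300 m³/s × 5137 g/m³ × 86 400 s/d = 102100 kg/d.

102000 kg/d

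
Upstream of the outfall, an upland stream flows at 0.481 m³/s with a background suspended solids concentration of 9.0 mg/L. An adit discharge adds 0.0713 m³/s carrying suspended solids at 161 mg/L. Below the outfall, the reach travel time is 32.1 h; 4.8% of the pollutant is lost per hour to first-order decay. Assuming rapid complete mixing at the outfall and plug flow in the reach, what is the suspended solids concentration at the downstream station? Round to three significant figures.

5.90 mg/L

After mixing, C = (0.4810·9.000 + 0.07130·161.0) / 0.5523 = 15.81/0.5523 = 28.62 mg/L.
4.8%/h lost → k = −ln(1 − 0.048) = 0.04919 h⁻¹.
After decay, C = 28.62 × e^(−kt) = 28.62 × 0.2062 = 5.901 mg/L.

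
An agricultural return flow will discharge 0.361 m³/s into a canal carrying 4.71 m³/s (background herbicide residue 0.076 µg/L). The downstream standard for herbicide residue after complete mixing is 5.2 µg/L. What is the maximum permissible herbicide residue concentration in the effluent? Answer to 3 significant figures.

72.1 µg/L

At the limit, (Qr·Cr + Qe·Cₑ)/(Qr + Qe) = 5.2:
Cₑ = (5.071·5.2 − 4.710·0.07600) / 0.3610 = 72.05 µg/L.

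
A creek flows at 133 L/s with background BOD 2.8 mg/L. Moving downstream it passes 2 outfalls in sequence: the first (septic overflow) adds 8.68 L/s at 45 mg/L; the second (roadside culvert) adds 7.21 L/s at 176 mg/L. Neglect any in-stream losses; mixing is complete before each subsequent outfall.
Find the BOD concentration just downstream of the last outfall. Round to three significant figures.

13.6 mg/L

After outfall 1: Q = 133.0 + 8.680 = 141.7 L/s; C = (133.0·2.800 + 8.680·45.00)/141.7 = 5.385 mg/L.
After outfall 2: Q = 141.7 + 7.210 = 148.9 L/s; C = (141.7·5.385 + 7.210·176.0)/148.9 = 13.65 mg/L.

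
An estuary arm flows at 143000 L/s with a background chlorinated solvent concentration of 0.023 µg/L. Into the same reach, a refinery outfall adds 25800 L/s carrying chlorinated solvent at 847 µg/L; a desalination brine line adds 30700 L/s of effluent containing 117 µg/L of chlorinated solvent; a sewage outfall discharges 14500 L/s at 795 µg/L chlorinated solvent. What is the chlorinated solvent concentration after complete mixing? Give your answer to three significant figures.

173 µg/L

After mixing, C = (143000·0.02300 + 25800·847.0 + 30700·117.0 + 14500·795.0) / 214000 = 36980000/214000 = 172.8 µg/L.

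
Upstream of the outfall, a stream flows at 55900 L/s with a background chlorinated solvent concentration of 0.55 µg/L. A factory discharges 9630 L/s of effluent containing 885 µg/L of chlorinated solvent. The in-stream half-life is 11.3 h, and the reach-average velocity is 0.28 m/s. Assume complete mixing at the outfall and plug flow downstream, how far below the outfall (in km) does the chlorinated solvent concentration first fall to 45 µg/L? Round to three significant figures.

Conservation of mass: C = (55900·0.5500 + 9630·885.0) / 65530 = 8553000/65530 = 130.5 µg/L.
Half-life 11.3 h → k = ln 2 / 11.3 = 0.06134 h⁻¹ = 1.472 d⁻¹.
Set 130.5·exp(−k·t) = 45 → t = ln(130.5/45)/k = 62500 s = 17.36 h.
Distance = v·t = 0.28·62500 = 17500 m = 17.50 km.

17.5 km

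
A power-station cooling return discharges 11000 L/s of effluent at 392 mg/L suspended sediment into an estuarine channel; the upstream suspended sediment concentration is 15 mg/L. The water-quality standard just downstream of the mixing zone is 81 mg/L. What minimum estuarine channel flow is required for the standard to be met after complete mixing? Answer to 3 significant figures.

51800 L/s

Set C_mix = 81: (Q·15.00 + 11000·392.0) / (Q + 11000) = 81
→ Q = 11000·(392.0 − 81)/(81 − 15.00) = 51830 L/s.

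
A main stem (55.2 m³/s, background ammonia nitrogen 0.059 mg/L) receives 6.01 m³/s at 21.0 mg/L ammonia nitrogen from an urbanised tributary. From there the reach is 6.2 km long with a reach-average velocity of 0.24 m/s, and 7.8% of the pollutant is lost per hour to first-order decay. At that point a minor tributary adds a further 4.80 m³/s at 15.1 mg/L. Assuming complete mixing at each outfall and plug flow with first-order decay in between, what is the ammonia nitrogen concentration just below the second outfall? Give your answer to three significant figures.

Conservation of mass: C = (55.20·0.05900 + 6.010·21.00) / 61.21 = 129.5/61.21 = 2.115 mg/L; combined flow 61.21 m³/s.
Travel time t = 6.2·1000 / 0.24 = 25830 s = 7.176 h.
7.8%/h lost → k = −ln(1 − 0.078) = 0.08121 h⁻¹.
First-order decay: C = 2.115·exp(−k·t) = 2.115·0.5584 = 1.181 mg/L.
Second outfall: C = (61.21·1.181 + 4.800·15.10)/66.01 = 2.193 mg/L.

2.19 mg/L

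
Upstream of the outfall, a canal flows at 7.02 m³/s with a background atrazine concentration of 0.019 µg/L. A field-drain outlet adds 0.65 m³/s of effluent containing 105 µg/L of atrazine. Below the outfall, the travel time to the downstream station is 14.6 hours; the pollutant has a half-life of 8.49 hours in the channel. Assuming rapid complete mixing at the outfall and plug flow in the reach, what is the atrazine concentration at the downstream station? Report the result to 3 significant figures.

2.71 µg/L

After mixing, C = (7.020·0.01900 + 0.6500·105.0) / 7.670 = 68.38/7.670 = 8.916 µg/L.
Half-life 8.49 h → k = ln 2 / 8.49 = 0.08164 h⁻¹ = 1.959 d⁻¹.
Applying C = C₀e^(−kt): 8.916 × 0.3036 = 2.707 µg/L.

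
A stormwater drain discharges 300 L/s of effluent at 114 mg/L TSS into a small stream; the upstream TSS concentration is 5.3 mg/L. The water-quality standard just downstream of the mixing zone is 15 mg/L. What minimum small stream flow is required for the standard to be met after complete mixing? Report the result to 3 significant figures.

Set C_mix = 15: (Q·5.300 + 300.0·114.0) / (Q + 300.0) = 15
→ Q = 300.0·(114.0 − 15)/(15 − 5.300) = 3062 L/s.

3060 L/s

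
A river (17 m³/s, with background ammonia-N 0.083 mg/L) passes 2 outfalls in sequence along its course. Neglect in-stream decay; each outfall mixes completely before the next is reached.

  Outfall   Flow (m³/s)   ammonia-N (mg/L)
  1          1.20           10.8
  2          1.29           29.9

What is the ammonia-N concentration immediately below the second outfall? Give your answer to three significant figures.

2.72 mg/L

Outfall 1: combined Q = 18.20 m³/s; C = (17.00·0.08300 + 1.200·10.80)/18.20 = 0.7896 mg/L.
Outfall 2: combined Q = 19.49 m³/s; C = (18.20·0.7896 + 1.290·29.90)/19.49 = 2.716 mg/L.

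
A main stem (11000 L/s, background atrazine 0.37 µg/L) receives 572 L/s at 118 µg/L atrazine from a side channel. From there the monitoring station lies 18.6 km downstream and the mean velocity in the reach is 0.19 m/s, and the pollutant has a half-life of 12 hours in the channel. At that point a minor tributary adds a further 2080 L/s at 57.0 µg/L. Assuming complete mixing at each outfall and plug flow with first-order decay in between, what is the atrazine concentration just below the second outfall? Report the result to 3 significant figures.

Conservation of mass: C = (11000·0.3700 + 572.0·118.0) / 11570 = 71570/11570 = 6.184 µg/L; combined flow 11570 L/s.
Travel time t = 18.6·1000 / 0.19 = 97890 s = 27.19 h.
Half-life 12 h → k = ln 2 / 12 = 0.05776 h⁻¹ = 1.386 d⁻¹.
Applying C = C₀e^(−kt): 6.184 × 0.2079 = 1.286 µg/L.
Second outfall: C = (11570·1.286 + 2080·57.00)/13650 = 9.774 µg/L.

9.77 µg/L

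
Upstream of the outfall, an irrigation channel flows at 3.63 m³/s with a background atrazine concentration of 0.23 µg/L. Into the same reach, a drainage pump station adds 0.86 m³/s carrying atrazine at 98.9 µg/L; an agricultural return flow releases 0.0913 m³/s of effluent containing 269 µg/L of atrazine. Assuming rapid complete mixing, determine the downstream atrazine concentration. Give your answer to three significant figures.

Mass balance: C = (3.630·0.2300 + 0.8600·98.90 + 0.09130·269.0) / 4.581 = 110.4/4.581 = 24.11 µg/L.

24.1 µg/L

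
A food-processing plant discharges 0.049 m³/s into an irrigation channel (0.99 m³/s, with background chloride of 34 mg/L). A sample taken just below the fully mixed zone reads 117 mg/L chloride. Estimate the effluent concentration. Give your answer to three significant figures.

1790 mg/L

Mass balance: 0.9900·34.00 + 0.04900·Cₑ = 1.039·117.0
→ Cₑ = (1.039·117.0 − 0.9900·34.00) / 0.04900 = 1794 mg/L.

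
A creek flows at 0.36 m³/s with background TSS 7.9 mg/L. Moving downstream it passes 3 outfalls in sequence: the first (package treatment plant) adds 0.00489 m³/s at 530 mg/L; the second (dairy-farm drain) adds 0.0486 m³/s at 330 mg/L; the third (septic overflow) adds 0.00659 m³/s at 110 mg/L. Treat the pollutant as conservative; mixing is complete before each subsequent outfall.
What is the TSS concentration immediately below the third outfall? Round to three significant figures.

Below outfall 1: Q → 0.3649 m³/s, C = (0.3600·7.900 + 0.004890·530.0)/0.3649 = 14.90 mg/L.
Below outfall 2: Q → 0.4135 m³/s, C = (0.3649·14.90 + 0.04860·330.0)/0.4135 = 51.93 mg/L.
Below outfall 3: Q → 0.4201 m³/s, C = (0.4135·51.93 + 0.006590·110.0)/0.4201 = 52.84 mg/L.

52.8 mg/L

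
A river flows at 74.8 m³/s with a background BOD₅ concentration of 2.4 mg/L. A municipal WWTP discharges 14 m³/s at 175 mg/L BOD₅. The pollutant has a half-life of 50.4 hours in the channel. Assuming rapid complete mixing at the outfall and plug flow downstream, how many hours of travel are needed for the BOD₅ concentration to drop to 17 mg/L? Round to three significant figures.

Flow-weighted average: C = (74.80·2.400 + 14.00·175.0) / 88.80 = 2630/88.80 = 29.61 mg/L.
Half-life 50.4 h → k = ln 2 / 50.4 = 0.01375 h⁻¹ = 0.3301 d⁻¹.
29.61·exp(−k·t) = 17 → t = ln(29.61/17)/k = 145300 s = 40.35 h.

40.4 h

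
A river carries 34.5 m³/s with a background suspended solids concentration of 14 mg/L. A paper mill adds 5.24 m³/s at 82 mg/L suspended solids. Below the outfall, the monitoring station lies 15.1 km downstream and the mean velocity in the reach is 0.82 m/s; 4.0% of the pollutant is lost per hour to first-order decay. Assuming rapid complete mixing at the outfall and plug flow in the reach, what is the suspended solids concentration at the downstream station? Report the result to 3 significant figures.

Mixed concentration C = ΣQC/ΣQ = (34.50·14.00 + 5.240·82.00) / 39.74 = 912.7/39.74 = 22.97 mg/L.
Travel time t = 15.1·1000 / 0.82 = 18410 s = 5.115 h.
4.0%/h lost → k = −ln(1 − 0.04) = 0.04082 h⁻¹.
After decay, C = 22.97 × e^(−kt) = 22.97 × 0.8115 = 18.64 mg/L.

18.6 mg/L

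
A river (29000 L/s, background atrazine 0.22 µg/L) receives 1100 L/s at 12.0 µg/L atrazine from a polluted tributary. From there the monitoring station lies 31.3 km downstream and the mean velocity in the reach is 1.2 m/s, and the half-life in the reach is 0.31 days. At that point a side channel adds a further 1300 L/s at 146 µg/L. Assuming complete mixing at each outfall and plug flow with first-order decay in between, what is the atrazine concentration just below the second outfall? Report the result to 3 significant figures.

6.36 µg/L

After mixing, C = (29000·0.2200 + 1100·12.00) / 30100 = 19580/30100 = 0.6505 µg/L; combined flow 30100 L/s.
Travel time t = 31.3·1000 / 1.2 = 26080 s = 7.245 h.
Half-life 0.31 d → k = ln 2 / 0.31 = 2.236 d⁻¹.
Decay over the reach: 0.6505·exp(−kt) = 0.6505·0.5091 = 0.3312 µg/L.
At the second outfall, C = (30100·0.3312 + 1300·146.0) / (30100 + 1300) = 6.362 µg/L.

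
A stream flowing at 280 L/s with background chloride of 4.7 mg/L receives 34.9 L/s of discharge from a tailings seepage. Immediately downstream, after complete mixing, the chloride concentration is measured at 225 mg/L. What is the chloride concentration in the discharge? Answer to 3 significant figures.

1990 mg/L

Mass balance: 280.0·4.700 + 34.90·Cₑ = 314.9·225.0
→ Cₑ = (314.9·225.0 − 280.0·4.700) / 34.90 = 1992 mg/L.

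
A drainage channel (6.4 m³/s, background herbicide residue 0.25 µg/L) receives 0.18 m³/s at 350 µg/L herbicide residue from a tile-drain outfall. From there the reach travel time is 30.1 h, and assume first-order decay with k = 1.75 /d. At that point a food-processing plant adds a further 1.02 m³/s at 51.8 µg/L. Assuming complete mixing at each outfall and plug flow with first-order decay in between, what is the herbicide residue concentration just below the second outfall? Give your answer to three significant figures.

After mixing, C = (6.400·0.2500 + 0.1800·350.0) / 6.580 = 64.60/6.580 = 9.818 µg/L; combined flow 6.580 m³/s.
After decay, C = 9.818 × e^(−kt) = 9.818 × 0.1114 = 1.094 µg/L.
Second outfall: C = (6.580·1.094 + 1.020·51.80)/7.600 = 7.899 µg/L.

7.90 µg/L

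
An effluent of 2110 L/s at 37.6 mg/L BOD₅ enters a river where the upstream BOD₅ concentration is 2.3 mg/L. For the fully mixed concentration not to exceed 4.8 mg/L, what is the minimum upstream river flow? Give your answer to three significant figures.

27700 L/s

Set C_mix = 4.8: (Q·2.300 + 2110·37.60) / (Q + 2110) = 4.8
→ Q = 2110·(37.60 − 4.8)/(4.8 − 2.300) = 27680 L/s.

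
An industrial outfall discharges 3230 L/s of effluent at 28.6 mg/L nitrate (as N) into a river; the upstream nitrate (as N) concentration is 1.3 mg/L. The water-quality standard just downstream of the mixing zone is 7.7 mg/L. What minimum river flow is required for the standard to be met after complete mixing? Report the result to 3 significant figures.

10500 L/s

Set C_mix = 7.7: (Q·1.300 + 3230·28.60) / (Q + 3230) = 7.7
→ Q = 3230·(28.60 − 7.7)/(7.7 − 1.300) = 10550 L/s.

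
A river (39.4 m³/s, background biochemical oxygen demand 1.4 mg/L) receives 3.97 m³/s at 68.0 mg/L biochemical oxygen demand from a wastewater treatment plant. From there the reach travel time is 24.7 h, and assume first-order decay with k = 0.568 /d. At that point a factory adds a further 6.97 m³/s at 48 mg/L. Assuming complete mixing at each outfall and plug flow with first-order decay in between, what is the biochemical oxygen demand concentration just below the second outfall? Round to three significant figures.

10.2 mg/L

Conservation of mass: C = (39.40·1.400 + 3.970·68.00) / 43.37 = 325.1/43.37 = 7.496 mg/L; combined flow 43.37 m³/s.
Applying C = C₀e^(−kt): 7.496 × 0.5573 = 4.178 mg/L.
At the second outfall, C = (43.37·4.178 + 6.970·48.00) / (43.37 + 6.970) = 10.25 mg/L.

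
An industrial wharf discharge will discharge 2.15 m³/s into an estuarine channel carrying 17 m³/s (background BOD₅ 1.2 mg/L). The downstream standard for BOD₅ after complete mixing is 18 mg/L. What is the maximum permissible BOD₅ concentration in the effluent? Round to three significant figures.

151 mg/L

At the limit, (Qr·Cr + Qe·Cₑ)/(Qr + Qe) = 18:
Cₑ = (19.15·18 − 17.00·1.200) / 2.150 = 150.8 mg/L.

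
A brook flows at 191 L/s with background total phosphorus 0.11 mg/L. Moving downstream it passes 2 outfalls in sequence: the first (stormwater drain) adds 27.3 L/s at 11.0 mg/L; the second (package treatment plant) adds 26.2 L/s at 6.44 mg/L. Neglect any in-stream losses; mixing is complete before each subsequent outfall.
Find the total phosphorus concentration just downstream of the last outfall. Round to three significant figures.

Below outfall 1: Q → 218.3 L/s, C = (191.0·0.1100 + 27.30·11.00)/218.3 = 1.472 mg/L.
Below outfall 2: Q → 244.5 L/s, C = (218.3·1.472 + 26.20·6.440)/244.5 = 2.004 mg/L.

2.00 mg/L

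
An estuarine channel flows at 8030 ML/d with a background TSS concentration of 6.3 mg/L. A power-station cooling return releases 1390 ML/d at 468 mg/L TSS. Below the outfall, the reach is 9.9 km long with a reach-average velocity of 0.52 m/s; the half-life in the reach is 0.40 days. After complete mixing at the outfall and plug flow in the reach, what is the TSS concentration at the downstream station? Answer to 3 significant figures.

50.8 mg/L

Flow-weighted average: C = (8030·6.300 + 1390·468.0) / 9420 = 701100/9420 = 74.43 mg/L.
Travel time t = 9.9·1000 / 0.52 = 19040 s = 5.288 h.
Half-life 0.40 d → k = ln 2 / 0.40 = 1.733 d⁻¹.
Decay over the reach: 74.43·exp(−kt) = 74.43·0.6826 = 50.80 mg/L.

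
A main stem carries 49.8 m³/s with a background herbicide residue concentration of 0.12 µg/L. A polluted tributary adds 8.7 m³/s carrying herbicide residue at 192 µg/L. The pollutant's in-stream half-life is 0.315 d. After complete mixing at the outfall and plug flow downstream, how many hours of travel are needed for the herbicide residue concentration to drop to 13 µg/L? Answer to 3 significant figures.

Mass balance: C = (49.80·0.1200 + 8.700·192.0) / 58.50 = 1676/58.50 = 28.66 µg/L.
Half-life 0.315 d → k = ln 2 / 0.315 = 2.200 d⁻¹.
28.66·exp(−k·t) = 13 → t = ln(28.66/13)/k = 31040 s = 8.621 h.

8.62 h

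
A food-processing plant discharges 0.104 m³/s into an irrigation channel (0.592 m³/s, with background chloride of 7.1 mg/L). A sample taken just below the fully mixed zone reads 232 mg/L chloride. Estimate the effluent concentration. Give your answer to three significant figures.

1510 mg/L

Mass balance: 0.5920·7.100 + 0.1040·Cₑ = 0.6960·232.0
→ Cₑ = (0.6960·232.0 − 0.5920·7.100) / 0.1040 = 1512 mg/L.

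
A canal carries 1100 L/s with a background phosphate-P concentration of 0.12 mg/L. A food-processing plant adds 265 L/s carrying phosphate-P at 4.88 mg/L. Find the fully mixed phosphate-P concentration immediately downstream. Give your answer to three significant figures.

1.04 mg/L

Flow-weighted average: C = (1100·0.1200 + 265.0·4.880) / 1365 = 1425/1365 = 1.044 mg/L.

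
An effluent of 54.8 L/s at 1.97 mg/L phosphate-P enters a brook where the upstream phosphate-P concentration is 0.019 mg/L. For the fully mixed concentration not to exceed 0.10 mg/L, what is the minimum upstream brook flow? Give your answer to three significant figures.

Set C_mix = 0.10: (Q·0.01900 + 54.80·1.970) / (Q + 54.80) = 0.10
→ Q = 54.80·(1.970 − 0.10)/(0.10 − 0.01900) = 1265 L/s.

1270 L/s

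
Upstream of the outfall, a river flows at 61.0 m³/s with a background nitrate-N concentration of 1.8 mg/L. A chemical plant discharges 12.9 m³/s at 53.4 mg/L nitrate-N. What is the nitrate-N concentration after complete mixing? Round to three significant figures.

After mixing, C = (61.00·1.800 + 12.90·53.40) / 73.90 = 798.7/73.90 = 10.81 mg/L.

10.8 mg/L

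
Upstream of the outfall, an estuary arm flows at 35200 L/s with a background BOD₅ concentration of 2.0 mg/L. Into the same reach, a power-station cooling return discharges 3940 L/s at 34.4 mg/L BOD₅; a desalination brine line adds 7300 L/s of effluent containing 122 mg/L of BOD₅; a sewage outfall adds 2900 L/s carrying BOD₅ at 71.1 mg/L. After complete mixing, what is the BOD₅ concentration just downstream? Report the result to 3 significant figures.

Flow-weighted average: C = (35200·2.000 + 3940·34.40 + 7300·122.0 + 2900·71.10) / 49340 = 1303000/49340 = 26.40 mg/L.

26.4 mg/L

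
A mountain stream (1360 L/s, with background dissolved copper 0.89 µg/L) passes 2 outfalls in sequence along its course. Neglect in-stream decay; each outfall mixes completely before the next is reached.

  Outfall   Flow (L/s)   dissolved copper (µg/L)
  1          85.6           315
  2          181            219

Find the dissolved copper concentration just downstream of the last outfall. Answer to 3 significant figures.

Below outfall 1: Q → 1446 L/s, C = (1360·0.8900 + 85.60·315.0)/1446 = 19.49 µg/L.
Below outfall 2: Q → 1627 L/s, C = (1446·19.49 + 181.0·219.0)/1627 = 41.69 µg/L.

41.7 µg/L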